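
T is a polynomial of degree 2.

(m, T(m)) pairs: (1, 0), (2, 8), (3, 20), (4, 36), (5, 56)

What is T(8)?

140

Write T(m) = am² + bm + c; the 5 given values yield a linear system in the 3 coefficients.
Solving, T(m) = 2m² + 2m - 4.
Then T(8) = 140.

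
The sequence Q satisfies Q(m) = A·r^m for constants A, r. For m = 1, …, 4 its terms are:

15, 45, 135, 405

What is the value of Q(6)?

3645

Consecutive ratio: 45/15 = 3, and 135/45 = 3, so r = 3.
Then A·3^1 = 15 gives A = 5, and Q(m) = 5·3^m.
Q(6) = 5·3^6 = 3645.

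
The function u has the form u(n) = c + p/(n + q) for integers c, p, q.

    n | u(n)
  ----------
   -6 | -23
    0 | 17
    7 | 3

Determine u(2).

9

(u(n) − c)(n + q) = p for each data point; the three points give a linear system in c and q, then p follows.
Solving: c = -3, q = 3, p = 60, so u(n) = -3 + 60/(n + 3).
Then u(2) = -3 + 60/5 = 9.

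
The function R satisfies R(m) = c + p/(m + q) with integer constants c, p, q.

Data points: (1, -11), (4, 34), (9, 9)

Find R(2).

-26

(R(m) − c)(m + q) = p for each data point; the three points give a linear system in c and q, then p follows.
Solving: c = 4, q = -3, p = 30, so R(m) = 4 + 30/(m − 3).
Then R(2) = 4 + 30/(-1) = -26.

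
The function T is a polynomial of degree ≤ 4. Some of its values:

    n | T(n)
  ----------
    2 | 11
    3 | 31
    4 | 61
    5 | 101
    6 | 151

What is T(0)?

1

First differences: 20, 30, 40, 50. Second differences: 10, 10, 10.
Level-2 differences are constant, so T has degree 2.
Fitting a degree-2 polynomial gives T(n) = 5n² - 5n + 1.
The constant term is T(0) = 1.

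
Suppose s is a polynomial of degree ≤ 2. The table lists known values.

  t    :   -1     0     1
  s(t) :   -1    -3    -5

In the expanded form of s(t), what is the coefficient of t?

-2

First differences: -2, -2.
Level-1 differences are constant, so s has degree 1.
Fitting a degree-1 polynomial gives s(t) = -2t - 3.
The coefficient of t is -2.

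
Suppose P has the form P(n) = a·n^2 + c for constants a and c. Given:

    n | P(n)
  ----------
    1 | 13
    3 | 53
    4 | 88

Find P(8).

328

From P(1) = 13 and P(3) = 53: 1a + c = 13 and 9a + c = 53.
Subtracting: 8a = 40, so a = 5; then c = 13 − 5·1 = 8.
So P(n) = 5n² + 8, and P(8) = 328.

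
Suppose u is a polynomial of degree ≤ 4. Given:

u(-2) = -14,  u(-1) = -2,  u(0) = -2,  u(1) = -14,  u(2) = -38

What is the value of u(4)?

First differences: 12, 0, -12, -24. Second differences: -12, -12, -12.
Level-2 differences are constant, so u has degree 2.
Fitting a degree-2 polynomial gives u(t) = -6t² - 6t - 2.
Then u(4) = -122.

-122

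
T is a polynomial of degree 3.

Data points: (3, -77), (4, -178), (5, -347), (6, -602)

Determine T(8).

Write T(k) = ak³ + bk² + ck + d; the 4 given values yield a linear system in the 4 coefficients.
Solving, T(k) = -3k³ + 2k² - 4k - 2.
Then T(8) = -1442.

-1442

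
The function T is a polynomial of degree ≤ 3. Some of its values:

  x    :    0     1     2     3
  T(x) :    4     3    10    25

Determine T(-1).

13

First differences: -1, 7, 15. Second differences: 8, 8.
Level-2 differences are constant, so T has degree 2.
Fitting a degree-2 polynomial gives T(x) = 4x² - 5x + 4.
Then T(-1) = 13.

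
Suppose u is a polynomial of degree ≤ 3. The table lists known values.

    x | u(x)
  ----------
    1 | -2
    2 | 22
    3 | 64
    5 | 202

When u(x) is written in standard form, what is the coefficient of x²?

9

Write u(x) = ax³ + bx² + cx + d; the 4 given values yield a linear system in the 4 coefficients.
Solving, the leading coefficient vanishes, and u(x) = 9x² - 3x - 8.
The coefficient of x² is 9.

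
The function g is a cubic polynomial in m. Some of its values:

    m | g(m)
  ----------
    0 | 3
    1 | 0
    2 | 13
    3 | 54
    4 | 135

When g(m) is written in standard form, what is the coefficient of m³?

First differences: -3, 13, 41, 81. Second differences: 16, 28, 40. Third differences: 12, 12.
Level-3 differences are constant, so g has degree 3.
Fitting a degree-3 polynomial gives g(m) = 2m³ + 2m² - 7m + 3.
The coefficient of m³ is 2.

2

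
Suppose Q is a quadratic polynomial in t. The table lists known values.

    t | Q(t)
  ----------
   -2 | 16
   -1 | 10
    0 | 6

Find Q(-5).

Write Q(t) = at² + bt + c; the 3 given values yield a linear system in the 3 coefficients.
Solving, Q(t) = t² - 3t + 6.
Then Q(-5) = 46.

46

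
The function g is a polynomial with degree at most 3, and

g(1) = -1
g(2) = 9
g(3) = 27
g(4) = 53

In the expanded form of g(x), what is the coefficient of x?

First differences: 10, 18, 26. Second differences: 8, 8.
Level-2 differences are constant, so g has degree 2.
Fitting a degree-2 polynomial gives g(x) = 4x² - 2x - 3.
The coefficient of x is -2.

-2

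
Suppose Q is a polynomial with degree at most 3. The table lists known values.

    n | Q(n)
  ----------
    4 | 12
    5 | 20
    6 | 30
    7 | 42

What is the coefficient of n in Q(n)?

First differences: 8, 10, 12. Second differences: 2, 2.
Level-2 differences are constant, so Q has degree 2.
Fitting a degree-2 polynomial gives Q(n) = n² - n.
The coefficient of n is -1.

-1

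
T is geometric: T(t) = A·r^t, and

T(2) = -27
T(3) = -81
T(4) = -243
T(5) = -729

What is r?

Consecutive ratio: -81/(-27) = 3, and -243/(-81) = 3, so r = 3.
Then A·3^2 = -27 gives A = -3, and T(t) = -3·3^t.

3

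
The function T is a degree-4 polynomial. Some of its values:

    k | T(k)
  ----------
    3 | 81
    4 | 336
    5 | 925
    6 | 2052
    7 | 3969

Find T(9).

Write T(k) = ak^4 + bk³ + ck² + dk + e; the 5 given values yield a linear system in the 5 coefficients.
Solving, T(k) = 2k^4 - 2k³ - 3k².
Then T(9) = 11421.

11421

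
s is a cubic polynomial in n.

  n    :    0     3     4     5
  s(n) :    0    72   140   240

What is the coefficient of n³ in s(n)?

1

Write s(n) = an³ + bn² + cn + d; the 4 given values yield a linear system in the 4 coefficients.
Solving, s(n) = n³ + 4n² + 3n.
The coefficient of n³ is 1.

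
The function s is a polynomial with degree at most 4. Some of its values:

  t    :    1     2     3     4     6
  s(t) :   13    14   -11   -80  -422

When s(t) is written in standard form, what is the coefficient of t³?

-3

Write s(t) = at^4 + bt³ + ct² + dt + e; the 5 given values yield a linear system in the 5 coefficients.
Solving, the leading coefficient vanishes, and s(t) = -3t³ + 5t² + 7t + 4.
The coefficient of t³ is -3.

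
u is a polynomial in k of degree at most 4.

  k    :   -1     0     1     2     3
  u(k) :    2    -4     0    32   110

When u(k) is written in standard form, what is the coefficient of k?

First differences: -6, 4, 32, 78. Second differences: 10, 28, 46. Third differences: 18, 18.
Level-3 differences are constant, so u has degree 3.
Fitting a degree-3 polynomial gives u(k) = 3k³ + 5k² - 4k - 4.
The coefficient of k is -4.

-4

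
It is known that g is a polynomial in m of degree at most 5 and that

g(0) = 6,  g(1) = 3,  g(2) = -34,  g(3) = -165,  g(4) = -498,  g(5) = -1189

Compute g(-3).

-309

First differences: -3, -37, -131, -333, -691. Second differences: -34, -94, -202, -358. Third differences: -60, -108, -156. Fourth differences: -48, -48.
Level-4 differences are constant, so g has degree 4.
Fitting a degree-4 polynomial gives g(m) = -2m^4 + 2m³ - 9m² + 6m + 6.
Then g(-3) = -309.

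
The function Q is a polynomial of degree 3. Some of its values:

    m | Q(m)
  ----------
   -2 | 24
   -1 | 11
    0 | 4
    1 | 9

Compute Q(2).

Write Q(m) = am³ + bm² + cm + d; the 4 given values yield a linear system in the 4 coefficients.
Solving, Q(m) = m³ + 6m² - 2m + 4.
Then Q(2) = 32.

32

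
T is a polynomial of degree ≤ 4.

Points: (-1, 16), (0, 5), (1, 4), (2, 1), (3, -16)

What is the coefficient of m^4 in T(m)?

Write T(m) = am^4 + bm³ + cm² + dm + e; the 5 given values yield a linear system in the 5 coefficients.
Solving, the leading coefficient vanishes, and T(m) = -2m³ + 5m² - 4m + 5.
The coefficient of m^4 is 0.

0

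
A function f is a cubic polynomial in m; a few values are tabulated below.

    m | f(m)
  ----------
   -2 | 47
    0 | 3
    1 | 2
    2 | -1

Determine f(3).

-18

Write f(m) = am³ + bm² + cm + d; the 4 given values yield a linear system in the 4 coefficients.
Solving, f(m) = -2m³ + 5m² - 4m + 3.
Then f(3) = -18.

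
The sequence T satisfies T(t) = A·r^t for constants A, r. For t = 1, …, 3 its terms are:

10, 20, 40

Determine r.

Consecutive ratio: 20/10 = 2, and 40/20 = 2, so r = 2.
Then A·2^1 = 10 gives A = 5, and T(t) = 5·2^t.

2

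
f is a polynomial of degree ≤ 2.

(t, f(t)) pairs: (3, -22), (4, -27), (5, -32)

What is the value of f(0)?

-7

First differences: -5, -5.
Level-1 differences are constant, so f has degree 1.
Fitting a degree-1 polynomial gives f(t) = -5t - 7.
Then f(0) = -7.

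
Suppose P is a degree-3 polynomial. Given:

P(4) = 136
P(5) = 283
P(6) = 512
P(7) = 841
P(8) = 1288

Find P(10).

2608

First differences: 147, 229, 329, 447. Second differences: 82, 100, 118. Third differences: 18, 18.
Level-3 differences are constant, so P has degree 3.
Fitting a degree-3 polynomial gives P(n) = 3n³ - 4n² + 8.
Then P(10) = 2608.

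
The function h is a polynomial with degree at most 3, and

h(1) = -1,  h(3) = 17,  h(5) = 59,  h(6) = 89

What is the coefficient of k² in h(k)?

Write h(k) = ak³ + bk² + ck + d; the 4 given values yield a linear system in the 4 coefficients.
Solving, the leading coefficient vanishes, and h(k) = 3k² - 3k - 1.
The coefficient of k² is 3.

3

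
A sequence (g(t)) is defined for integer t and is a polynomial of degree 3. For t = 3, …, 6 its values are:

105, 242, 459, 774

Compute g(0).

Write g(t) = at³ + bt² + ct + d; the 4 given values yield a linear system in the 4 coefficients.
Solving, g(t) = 3t³ + 4t² - 2t - 6.
Then g(0) = -6.

-6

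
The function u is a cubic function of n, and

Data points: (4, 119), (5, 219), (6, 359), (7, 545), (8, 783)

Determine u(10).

1439

First differences: 100, 140, 186, 238. Second differences: 40, 46, 52. Third differences: 6, 6.
Level-3 differences are constant, so u has degree 3.
Fitting a degree-3 polynomial gives u(n) = n³ + 5n² - 6n - 1.
Then u(10) = 1439.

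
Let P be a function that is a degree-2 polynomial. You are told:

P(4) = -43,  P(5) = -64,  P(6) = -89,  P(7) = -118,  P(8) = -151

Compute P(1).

Write P(n) = an² + bn + c; the 5 given values yield a linear system in the 3 coefficients.
Solving, P(n) = -2n² - 3n + 1.
Then P(1) = -4.

-4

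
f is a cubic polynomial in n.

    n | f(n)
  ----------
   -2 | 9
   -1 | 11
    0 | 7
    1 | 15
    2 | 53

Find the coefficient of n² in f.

First differences: 2, -4, 8, 38. Second differences: -6, 12, 30. Third differences: 18, 18.
Level-3 differences are constant, so f has degree 3.
Fitting a degree-3 polynomial gives f(n) = 3n³ + 6n² - n + 7.
The coefficient of n² is 6.

6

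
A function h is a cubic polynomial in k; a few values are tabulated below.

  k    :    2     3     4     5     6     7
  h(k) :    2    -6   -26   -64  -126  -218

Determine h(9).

-516

First differences: -8, -20, -38, -62, -92. Second differences: -12, -18, -24, -30. Third differences: -6, -6, -6.
Level-3 differences are constant, so h has degree 3.
Fitting a degree-3 polynomial gives h(k) = -k³ + 3k² - 4k + 6.
Then h(9) = -516.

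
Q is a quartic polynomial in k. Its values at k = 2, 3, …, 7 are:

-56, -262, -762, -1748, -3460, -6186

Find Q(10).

-24048

First differences: -206, -500, -986, -1712, -2726. Second differences: -294, -486, -726, -1014. Third differences: -192, -240, -288. Fourth differences: -48, -48.
Level-4 differences are constant, so Q has degree 4.
Fitting a degree-4 polynomial gives Q(k) = -2k^4 - 4k³ - k² + 5k + 2.
Then Q(10) = -24048.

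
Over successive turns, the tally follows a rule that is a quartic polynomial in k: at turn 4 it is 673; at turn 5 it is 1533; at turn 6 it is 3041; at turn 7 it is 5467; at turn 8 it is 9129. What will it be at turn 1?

1

Write the value at k as h(k).
Write h(k) = ak^4 + bk³ + ck² + dk + e; the 5 given values yield a linear system in the 5 coefficients.
Solving, h(k) = 2k^4 + k³ + 7k² - 2k - 7.
Then h(1) = 1.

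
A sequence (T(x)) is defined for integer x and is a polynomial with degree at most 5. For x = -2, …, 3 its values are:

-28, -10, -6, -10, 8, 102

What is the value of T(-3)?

-42

First differences: 18, 4, -4, 18, 94. Second differences: -14, -8, 22, 76. Third differences: 6, 30, 54. Fourth differences: 24, 24.
Level-4 differences are constant, so T has degree 4.
Fitting a degree-4 polynomial gives T(x) = x^4 + 3x³ - 5x² - 3x - 6.
Then T(-3) = -42.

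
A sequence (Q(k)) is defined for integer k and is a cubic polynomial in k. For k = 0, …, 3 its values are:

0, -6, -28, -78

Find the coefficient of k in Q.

-2

Write Q(k) = ak³ + bk² + ck + d; the 4 given values yield a linear system in the 4 coefficients.
Solving, Q(k) = -2k³ - 2k² - 2k.
The coefficient of k is -2.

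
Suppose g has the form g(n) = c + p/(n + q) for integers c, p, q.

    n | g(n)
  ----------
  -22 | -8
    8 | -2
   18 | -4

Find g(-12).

(g(n) − c)(n + q) = p for each data point; the three points give a linear system in c and q, then p follows.
Solving: c = -6, q = 2, p = 40, so g(n) = -6 + 40/(n + 2).
Then g(-12) = -6 + 40/(-10) = -10.

-10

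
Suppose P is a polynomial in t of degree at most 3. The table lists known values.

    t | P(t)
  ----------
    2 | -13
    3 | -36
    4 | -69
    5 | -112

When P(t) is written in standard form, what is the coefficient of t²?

Write P(t) = at³ + bt² + ct + d; the 4 given values yield a linear system in the 4 coefficients.
Solving, the leading coefficient vanishes, and P(t) = -5t² + 2t + 3.
The coefficient of t² is -5.

-5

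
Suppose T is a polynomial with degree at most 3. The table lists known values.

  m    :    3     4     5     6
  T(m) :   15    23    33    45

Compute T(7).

59

First differences: 8, 10, 12. Second differences: 2, 2.
Level-2 differences are constant, so T has degree 2.
Extending the table by one column gives the next first difference 14, so T(7) = 45 + 14 = 59.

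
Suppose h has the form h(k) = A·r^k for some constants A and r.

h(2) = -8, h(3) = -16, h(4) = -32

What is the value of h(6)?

-128

Consecutive ratio: -16/(-8) = 2, and -32/(-16) = 2, so r = 2.
Then A·2^2 = -8 gives A = -2, and h(k) = -2·2^k.
h(6) = -2·2^6 = -128.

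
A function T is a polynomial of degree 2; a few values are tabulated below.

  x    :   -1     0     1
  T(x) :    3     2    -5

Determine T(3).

-37

Write T(x) = ax² + bx + c; the 3 given values yield a linear system in the 3 coefficients.
Solving, T(x) = -3x² - 4x + 2.
Then T(3) = -37.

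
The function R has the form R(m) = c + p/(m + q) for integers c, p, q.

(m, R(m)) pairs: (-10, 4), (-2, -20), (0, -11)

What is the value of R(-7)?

(R(m) − c)(m + q) = p for each data point; the three points give a linear system in c and q, then p follows.
Solving: c = -2, q = 4, p = -36, so R(m) = -2 − 36/(m + 4).
Then R(-7) = -2 − 36/(-3) = 10.

10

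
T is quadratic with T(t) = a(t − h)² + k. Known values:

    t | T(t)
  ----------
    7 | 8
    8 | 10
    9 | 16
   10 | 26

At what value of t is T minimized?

First differences 2, 6, 10; second difference 4 = 2a, so a = 2.
Expanding, the t-coefficient is −2ah = -4h; matching it to the data gives h = 7, and then k = 8.
So T(t) = 2(t − 7)² + 8.
Hence h = 7.

7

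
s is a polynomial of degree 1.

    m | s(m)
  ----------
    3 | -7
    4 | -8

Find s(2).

Write s(m) = am + b; the 2 given values yield a linear system in the 2 coefficients.
Solving, s(m) = -m - 4.
Then s(2) = -6.

-6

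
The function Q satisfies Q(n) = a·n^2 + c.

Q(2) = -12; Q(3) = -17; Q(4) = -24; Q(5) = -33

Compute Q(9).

From Q(2) = -12 and Q(3) = -17: 4a + c = -12 and 9a + c = -17.
Subtracting: 5a = -5, so a = -1; then c = -12 − (-1)·4 = -8.
So Q(n) = -1n² − 8, and Q(9) = -89.

-89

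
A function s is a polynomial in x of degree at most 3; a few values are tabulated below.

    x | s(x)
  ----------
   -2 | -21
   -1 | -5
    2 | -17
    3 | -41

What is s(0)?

1

Write s(x) = ax³ + bx² + cx + d; the 4 given values yield a linear system in the 4 coefficients.
Solving, the leading coefficient vanishes, and s(x) = -5x² + x + 1.
Then s(0) = 1.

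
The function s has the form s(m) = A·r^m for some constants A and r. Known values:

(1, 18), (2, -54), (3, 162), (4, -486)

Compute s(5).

1458

Consecutive ratio: -54/18 = -3, and 162/(-54) = -3, so r = -3.
Then A·(-3)^1 = 18 gives A = -6, and s(m) = -6·(-3)^m.
s(5) = -6·(-3)^5 = 1458.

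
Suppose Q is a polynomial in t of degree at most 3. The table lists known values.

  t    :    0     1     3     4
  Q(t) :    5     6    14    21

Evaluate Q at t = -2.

9

Write Q(t) = at³ + bt² + ct + d; the 4 given values yield a linear system in the 4 coefficients.
Solving, the leading coefficient vanishes, and Q(t) = t² + 5.
Then Q(-2) = 9.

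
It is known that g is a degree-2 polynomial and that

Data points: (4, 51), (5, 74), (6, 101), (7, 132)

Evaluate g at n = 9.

Write g(n) = an² + bn + c; the 4 given values yield a linear system in the 3 coefficients.
Solving, g(n) = 2n² + 5n - 1.
Then g(9) = 206.

206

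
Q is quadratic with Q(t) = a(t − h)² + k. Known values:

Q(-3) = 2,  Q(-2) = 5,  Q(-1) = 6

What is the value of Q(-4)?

-3

First differences 3, 1; second difference -2 = 2a, so a = -1.
Expanding, the t-coefficient is −2ah = 2h; matching it to the data gives h = -1, and then k = 6.
So Q(t) = -1(t + 1)² + 6.
Q(-4) = -1·(-3)² + 6 = -3.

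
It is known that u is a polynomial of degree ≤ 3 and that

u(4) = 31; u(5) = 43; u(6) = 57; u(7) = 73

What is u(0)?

Write u(x) = ax³ + bx² + cx + d; the 4 given values yield a linear system in the 4 coefficients.
Solving, the leading coefficient vanishes, and u(x) = x² + 3x + 3.
The constant term is u(0) = 3.

3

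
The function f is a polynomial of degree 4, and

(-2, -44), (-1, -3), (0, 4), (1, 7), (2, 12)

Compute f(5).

Write f(t) = at^4 + bt³ + ct² + dt + e; the 5 given values yield a linear system in the 5 coefficients.
Solving, f(t) = -t^4 + 3t³ - t² + 2t + 4.
Then f(5) = -261.

-261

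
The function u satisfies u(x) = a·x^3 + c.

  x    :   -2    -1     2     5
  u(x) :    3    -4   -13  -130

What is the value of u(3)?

From u(-2) = 3 and u(-1) = -4: -8a + c = 3 and -1a + c = -4.
Subtracting: 7a = -7, so a = -1; then c = 3 − (-1)·(-8) = -5.
So u(x) = -1x³ − 5, and u(3) = -32.

-32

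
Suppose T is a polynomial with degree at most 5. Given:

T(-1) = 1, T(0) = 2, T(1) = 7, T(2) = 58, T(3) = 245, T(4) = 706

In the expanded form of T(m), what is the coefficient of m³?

Write T(m) = am^5 + bm^4 + cm³ + dm² + em + p; the 6 given values yield a linear system in the 6 coefficients.
Solving, the leading coefficient vanishes, and T(m) = 2m^4 + 3m³ + 2.
The coefficient of m³ is 3.

3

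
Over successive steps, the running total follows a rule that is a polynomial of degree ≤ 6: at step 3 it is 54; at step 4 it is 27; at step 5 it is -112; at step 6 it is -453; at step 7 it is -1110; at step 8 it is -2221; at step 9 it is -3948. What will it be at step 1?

12

Write the value at n as g(n).
First differences: -27, -139, -341, -657, -1111, -1727. Second differences: -112, -202, -316, -454, -616. Third differences: -90, -114, -138, -162. Fourth differences: -24, -24, -24.
Level-4 differences are constant, so g has degree 4.
Fitting a degree-4 polynomial gives g(n) = -n^4 + 3n³ + 5n² + 2n + 3.
Then g(1) = 12.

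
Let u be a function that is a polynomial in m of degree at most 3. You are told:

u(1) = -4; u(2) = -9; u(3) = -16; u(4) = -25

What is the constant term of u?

First differences: -5, -7, -9. Second differences: -2, -2.
Level-2 differences are constant, so u has degree 2.
Fitting a degree-2 polynomial gives u(m) = -m² - 2m - 1.
The constant term is u(0) = -1.

-1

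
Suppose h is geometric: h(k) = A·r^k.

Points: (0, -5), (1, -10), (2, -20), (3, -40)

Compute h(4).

Consecutive ratio: -10/(-5) = 2, and -20/(-10) = 2, so r = 2.
Then A·2^0 = -5 gives A = -5, and h(k) = -5·2^k.
h(4) = -5·2^4 = -80.

-80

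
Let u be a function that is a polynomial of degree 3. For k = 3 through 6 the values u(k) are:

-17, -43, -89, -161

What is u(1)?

-1

Write u(k) = ak³ + bk² + ck + d; the 4 given values yield a linear system in the 4 coefficients.
Solving, u(k) = -k³ + 2k² - 3k + 1.
Then u(1) = -1.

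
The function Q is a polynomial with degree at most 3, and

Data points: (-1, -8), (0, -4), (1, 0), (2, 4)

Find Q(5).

First differences: 4, 4, 4.
Level-1 differences are constant, so Q has degree 1.
Fitting a degree-1 polynomial gives Q(k) = 4k - 4.
Then Q(5) = 16.

16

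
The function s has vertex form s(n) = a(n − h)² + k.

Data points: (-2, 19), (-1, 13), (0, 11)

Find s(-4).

43

First differences -6, -2; second difference 4 = 2a, so a = 2.
Expanding, the n-coefficient is −2ah = -4h; matching it to the data gives h = 0, and then k = 11.
So s(n) = 2(n + 0)² + 11.
s(-4) = 2·(-4)² + 11 = 43.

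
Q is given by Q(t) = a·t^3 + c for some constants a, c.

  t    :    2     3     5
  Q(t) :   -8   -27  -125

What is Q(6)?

-216

From Q(2) = -8 and Q(3) = -27: 8a + c = -8 and 27a + c = -27.
Subtracting: 19a = -19, so a = -1; then c = -8 − (-1)·8 = 0.
So Q(t) = -1t³ + 0, and Q(6) = -216.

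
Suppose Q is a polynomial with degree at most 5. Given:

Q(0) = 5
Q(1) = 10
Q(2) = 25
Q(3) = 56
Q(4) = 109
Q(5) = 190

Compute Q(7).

460

First differences: 5, 15, 31, 53, 81. Second differences: 10, 16, 22, 28. Third differences: 6, 6, 6.
Level-3 differences are constant, so Q has degree 3.
Fitting a degree-3 polynomial gives Q(x) = x³ + 2x² + 2x + 5.
Then Q(7) = 460.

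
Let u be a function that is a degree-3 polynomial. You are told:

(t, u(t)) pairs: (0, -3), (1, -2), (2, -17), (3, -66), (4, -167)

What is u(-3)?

First differences: 1, -15, -49, -101. Second differences: -16, -34, -52. Third differences: -18, -18.
Level-3 differences are constant, so u has degree 3.
Fitting a degree-3 polynomial gives u(t) = -3t³ + t² + 3t - 3.
Then u(-3) = 78.

78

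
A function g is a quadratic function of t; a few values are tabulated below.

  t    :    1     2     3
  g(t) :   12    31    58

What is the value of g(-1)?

Write g(t) = at² + bt + c; the 3 given values yield a linear system in the 3 coefficients.
Solving, g(t) = 4t² + 7t + 1.
Then g(-1) = -2.

-2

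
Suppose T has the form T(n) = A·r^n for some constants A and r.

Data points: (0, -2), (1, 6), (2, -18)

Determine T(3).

54

Consecutive ratio: 6/(-2) = -3, and -18/6 = -3, so r = -3.
Then A·(-3)^0 = -2 gives A = -2, and T(n) = -2·(-3)^n.
T(3) = -2·(-3)^3 = 54.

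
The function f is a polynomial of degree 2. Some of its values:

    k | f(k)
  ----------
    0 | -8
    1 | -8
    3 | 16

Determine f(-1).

0

Write f(k) = ak² + bk + c; the 3 given values yield a linear system in the 3 coefficients.
Solving, f(k) = 4k² - 4k - 8.
Then f(-1) = 0.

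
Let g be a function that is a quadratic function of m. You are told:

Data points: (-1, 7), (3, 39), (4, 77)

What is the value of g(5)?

127

Write g(m) = am² + bm + c; the 3 given values yield a linear system in the 3 coefficients.
Solving, g(m) = 6m² - 4m - 3.
Then g(5) = 127.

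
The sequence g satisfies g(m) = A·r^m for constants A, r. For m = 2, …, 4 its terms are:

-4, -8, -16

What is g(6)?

Consecutive ratio: -8/(-4) = 2, and -16/(-8) = 2, so r = 2.
Then A·2^2 = -4 gives A = -1, and g(m) = -1·2^m.
g(6) = -1·2^6 = -64.

-64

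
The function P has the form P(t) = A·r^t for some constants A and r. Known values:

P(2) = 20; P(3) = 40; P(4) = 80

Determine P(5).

160

Consecutive ratio: 40/20 = 2, and 80/40 = 2, so r = 2.
Then A·2^2 = 20 gives A = 5, and P(t) = 5·2^t.
P(5) = 5·2^5 = 160.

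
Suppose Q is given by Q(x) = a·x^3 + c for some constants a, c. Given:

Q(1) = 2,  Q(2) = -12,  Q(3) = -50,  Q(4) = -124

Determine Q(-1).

6

From Q(1) = 2 and Q(2) = -12: 1a + c = 2 and 8a + c = -12.
Subtracting: 7a = -14, so a = -2; then c = 2 − (-2)·1 = 4.
So Q(x) = -2x³ + 4, and Q(-1) = 6.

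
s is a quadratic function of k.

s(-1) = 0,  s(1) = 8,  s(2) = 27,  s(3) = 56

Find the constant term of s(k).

-1

Write s(k) = ak² + bk + c; the 4 given values yield a linear system in the 3 coefficients.
Solving, s(k) = 5k² + 4k - 1.
The constant term is s(0) = -1.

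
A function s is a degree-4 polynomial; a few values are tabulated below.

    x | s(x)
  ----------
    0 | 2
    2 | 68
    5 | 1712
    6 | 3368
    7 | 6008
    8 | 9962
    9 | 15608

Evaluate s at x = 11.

Write s(x) = ax^4 + bx³ + cx² + dx + e; the 7 given values yield a linear system in the 5 coefficients.
Solving, s(x) = 2x^4 + 3x³ + 4x² - 3x + 2.
Then s(11) = 33728.

33728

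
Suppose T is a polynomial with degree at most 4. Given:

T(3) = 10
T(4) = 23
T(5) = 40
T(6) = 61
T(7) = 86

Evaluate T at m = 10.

First differences: 13, 17, 21, 25. Second differences: 4, 4, 4.
Level-2 differences are constant, so T has degree 2.
Fitting a degree-2 polynomial gives T(m) = 2m² - m - 5.
Then T(10) = 185.

185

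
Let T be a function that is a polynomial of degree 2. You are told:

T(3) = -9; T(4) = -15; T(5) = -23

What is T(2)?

Write T(m) = am² + bm + c; the 3 given values yield a linear system in the 3 coefficients.
Solving, T(m) = -m² + m - 3.
Then T(2) = -5.

-5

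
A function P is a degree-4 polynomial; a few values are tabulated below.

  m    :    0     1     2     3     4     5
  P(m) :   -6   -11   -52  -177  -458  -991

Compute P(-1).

First differences: -5, -41, -125, -281, -533. Second differences: -36, -84, -156, -252. Third differences: -48, -72, -96. Fourth differences: -24, -24.
Level-4 differences are constant, so P has degree 4.
Fitting a degree-4 polynomial gives P(m) = -m^4 - 2m³ - 5m² + 3m - 6.
Then P(-1) = -13.

-13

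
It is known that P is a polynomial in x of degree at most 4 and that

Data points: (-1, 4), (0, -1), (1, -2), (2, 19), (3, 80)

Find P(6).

First differences: -5, -1, 21, 61. Second differences: 4, 22, 40. Third differences: 18, 18.
Level-3 differences are constant, so P has degree 3.
Fitting a degree-3 polynomial gives P(x) = 3x³ + 2x² - 6x - 1.
Then P(6) = 683.

683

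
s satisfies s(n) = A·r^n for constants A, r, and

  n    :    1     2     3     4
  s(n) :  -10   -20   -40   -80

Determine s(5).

-160

Consecutive ratio: -20/(-10) = 2, and -40/(-20) = 2, so r = 2.
Then A·2^1 = -10 gives A = -5, and s(n) = -5·2^n.
s(5) = -5·2^5 = -160.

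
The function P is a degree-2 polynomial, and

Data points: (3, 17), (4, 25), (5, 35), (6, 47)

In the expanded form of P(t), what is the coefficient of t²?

1

First differences: 8, 10, 12. Second differences: 2, 2.
Level-2 differences are constant, so P has degree 2.
Fitting a degree-2 polynomial gives P(t) = t² + t + 5.
The coefficient of t² is 1.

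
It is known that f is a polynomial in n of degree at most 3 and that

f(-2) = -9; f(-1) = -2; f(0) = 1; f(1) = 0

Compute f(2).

-5

Write f(n) = an³ + bn² + cn + d; the 4 given values yield a linear system in the 4 coefficients.
Solving, the leading coefficient vanishes, and f(n) = -2n² + n + 1.
Then f(2) = -5.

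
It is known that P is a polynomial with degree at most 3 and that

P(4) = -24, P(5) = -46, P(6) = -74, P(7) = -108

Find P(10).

-246

Write P(x) = ax³ + bx² + cx + d; the 4 given values yield a linear system in the 4 coefficients.
Solving, the leading coefficient vanishes, and P(x) = -3x² + 5x + 4.
Then P(10) = -246.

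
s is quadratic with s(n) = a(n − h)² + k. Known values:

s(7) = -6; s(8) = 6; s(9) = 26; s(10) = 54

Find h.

First differences 12, 20, 28; second difference 8 = 2a, so a = 4.
Expanding, the n-coefficient is −2ah = -8h; matching it to the data gives h = 6, and then k = -10.
So s(n) = 4(n − 6)² − 10.
Hence h = 6.

6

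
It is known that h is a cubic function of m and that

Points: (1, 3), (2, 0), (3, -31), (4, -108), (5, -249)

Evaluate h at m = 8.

-1236

First differences: -3, -31, -77, -141. Second differences: -28, -46, -64. Third differences: -18, -18.
Level-3 differences are constant, so h has degree 3.
Fitting a degree-3 polynomial gives h(m) = -3m³ + 4m² + 6m - 4.
Then h(8) = -1236.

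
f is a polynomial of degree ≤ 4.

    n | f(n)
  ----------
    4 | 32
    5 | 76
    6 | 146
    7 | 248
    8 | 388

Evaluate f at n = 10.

First differences: 44, 70, 102, 140. Second differences: 26, 32, 38. Third differences: 6, 6.
Level-3 differences are constant, so f has degree 3.
Fitting a degree-3 polynomial gives f(n) = n³ - 2n² + n - 4.
Then f(10) = 806.

806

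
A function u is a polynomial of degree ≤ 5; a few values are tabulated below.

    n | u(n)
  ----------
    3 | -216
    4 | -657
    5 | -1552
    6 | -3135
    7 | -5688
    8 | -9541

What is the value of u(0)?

3

Write u(n) = an^5 + bn^4 + cn³ + dn² + en + p; the 6 given values yield a linear system in the 6 coefficients.
Solving, the leading coefficient vanishes, and u(n) = -2n^4 - 3n³ + 3n² - n + 3.
Then u(0) = 3.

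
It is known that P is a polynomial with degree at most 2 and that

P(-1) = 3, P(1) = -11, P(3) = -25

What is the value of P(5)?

Write P(x) = ax² + bx + c; the 3 given values yield a linear system in the 3 coefficients.
Solving, the leading coefficient vanishes, and P(x) = -7x - 4.
Then P(5) = -39.

-39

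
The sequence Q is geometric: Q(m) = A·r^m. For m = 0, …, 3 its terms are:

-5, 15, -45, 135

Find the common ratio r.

-3

Consecutive ratio: 15/(-5) = -3, and -45/15 = -3, so r = -3.
Then A·(-3)^0 = -5 gives A = -5, and Q(m) = -5·(-3)^m.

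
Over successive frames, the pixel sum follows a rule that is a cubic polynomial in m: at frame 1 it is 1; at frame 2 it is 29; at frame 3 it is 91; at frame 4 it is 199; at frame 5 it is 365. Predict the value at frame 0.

Write the value at m as T(m).
Write T(m) = am³ + bm² + cm + d; the 5 given values yield a linear system in the 4 coefficients.
Solving, T(m) = 2m³ + 5m² - m - 5.
Then T(0) = -5.

-5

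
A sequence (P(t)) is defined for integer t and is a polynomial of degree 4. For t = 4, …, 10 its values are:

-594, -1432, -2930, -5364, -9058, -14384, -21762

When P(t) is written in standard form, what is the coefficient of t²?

Write P(t) = at^4 + bt³ + ct² + dt + e; the 7 given values yield a linear system in the 5 coefficients.
Solving, P(t) = -2t^4 - 2t³ + 2t² + 4t - 2.
The coefficient of t² is 2.

2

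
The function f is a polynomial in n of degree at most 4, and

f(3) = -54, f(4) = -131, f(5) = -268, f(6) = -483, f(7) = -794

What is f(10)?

First differences: -77, -137, -215, -311. Second differences: -60, -78, -96. Third differences: -18, -18.
Level-3 differences are constant, so f has degree 3.
Fitting a degree-3 polynomial gives f(n) = -3n³ + 6n² - 8n - 3.
Then f(10) = -2483.

-2483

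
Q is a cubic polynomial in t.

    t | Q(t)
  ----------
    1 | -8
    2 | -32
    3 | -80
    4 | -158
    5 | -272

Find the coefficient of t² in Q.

First differences: -24, -48, -78, -114. Second differences: -24, -30, -36. Third differences: -6, -6.
Level-3 differences are constant, so Q has degree 3.
Fitting a degree-3 polynomial gives Q(t) = -t³ - 6t² + t - 2.
The coefficient of t² is -6.

-6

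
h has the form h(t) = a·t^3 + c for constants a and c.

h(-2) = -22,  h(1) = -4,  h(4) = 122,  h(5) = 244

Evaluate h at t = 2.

10

From h(-2) = -22 and h(1) = -4: -8a + c = -22 and 1a + c = -4.
Subtracting: 9a = 18, so a = 2; then c = -22 − 2·(-8) = -6.
So h(t) = 2t³ − 6, and h(2) = 10.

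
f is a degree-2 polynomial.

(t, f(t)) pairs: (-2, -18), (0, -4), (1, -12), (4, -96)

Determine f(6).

Write f(t) = at² + bt + c; the 4 given values yield a linear system in the 3 coefficients.
Solving, f(t) = -5t² - 3t - 4.
Then f(6) = -202.

-202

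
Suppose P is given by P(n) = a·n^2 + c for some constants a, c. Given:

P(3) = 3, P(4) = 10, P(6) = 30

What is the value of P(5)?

From P(3) = 3 and P(4) = 10: 9a + c = 3 and 16a + c = 10.
Subtracting: 7a = 7, so a = 1; then c = 3 − 1·9 = -6.
So P(n) = 1n² − 6, and P(5) = 19.

19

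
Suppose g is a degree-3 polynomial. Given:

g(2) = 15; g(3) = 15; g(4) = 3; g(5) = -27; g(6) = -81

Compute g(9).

Write g(k) = ak³ + bk² + ck + d; the 5 given values yield a linear system in the 4 coefficients.
Solving, g(k) = -k³ + 3k² + 4k + 3.
Then g(9) = -447.

-447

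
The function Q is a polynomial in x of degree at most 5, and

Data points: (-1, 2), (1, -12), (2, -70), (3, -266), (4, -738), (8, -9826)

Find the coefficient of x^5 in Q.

Write Q(x) = ax^5 + bx^4 + cx³ + dx² + ex + p; the 6 given values yield a linear system in the 6 coefficients.
Solving, the leading coefficient vanishes, and Q(x) = -2x^4 - 3x³ - x² - 4x - 2.
The coefficient of x^5 is 0.

0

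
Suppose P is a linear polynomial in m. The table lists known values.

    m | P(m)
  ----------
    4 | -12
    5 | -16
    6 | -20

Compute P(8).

Write P(m) = am + b; the 3 given values yield a linear system in the 2 coefficients.
Solving, P(m) = -4m + 4.
Then P(8) = -28.

-28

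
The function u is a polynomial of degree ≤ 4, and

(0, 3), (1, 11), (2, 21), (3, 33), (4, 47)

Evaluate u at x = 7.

101

Write u(x) = ax^4 + bx³ + cx² + dx + e; the 5 given values yield a linear system in the 5 coefficients.
Solving, the top 2 coefficients vanish, and u(x) = x² + 7x + 3.
Then u(7) = 101.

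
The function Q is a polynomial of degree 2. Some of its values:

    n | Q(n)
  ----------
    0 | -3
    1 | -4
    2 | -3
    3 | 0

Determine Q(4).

Write Q(n) = an² + bn + c; the 4 given values yield a linear system in the 3 coefficients.
Solving, Q(n) = n² - 2n - 3.
Then Q(4) = 5.

5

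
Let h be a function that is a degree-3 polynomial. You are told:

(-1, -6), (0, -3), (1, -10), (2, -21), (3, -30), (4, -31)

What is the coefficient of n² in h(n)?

First differences: 3, -7, -11, -9, -1. Second differences: -10, -4, 2, 8. Third differences: 6, 6, 6.
Level-3 differences are constant, so h has degree 3.
Fitting a degree-3 polynomial gives h(n) = n³ - 5n² - 3n - 3.
The coefficient of n² is -5.

-5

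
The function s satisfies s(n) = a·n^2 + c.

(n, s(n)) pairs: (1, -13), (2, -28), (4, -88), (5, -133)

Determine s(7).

From s(1) = -13 and s(2) = -28: 1a + c = -13 and 4a + c = -28.
Subtracting: 3a = -15, so a = -5; then c = -13 − (-5)·1 = -8.
So s(n) = -5n² − 8, and s(7) = -253.

-253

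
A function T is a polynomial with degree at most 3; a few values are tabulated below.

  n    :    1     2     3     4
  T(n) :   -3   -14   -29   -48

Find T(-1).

7

First differences: -11, -15, -19. Second differences: -4, -4.
Level-2 differences are constant, so T has degree 2.
Fitting a degree-2 polynomial gives T(n) = -2n² - 5n + 4.
Then T(-1) = 7.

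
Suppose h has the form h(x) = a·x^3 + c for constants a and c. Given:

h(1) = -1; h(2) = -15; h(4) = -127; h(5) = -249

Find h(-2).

From h(1) = -1 and h(2) = -15: 1a + c = -1 and 8a + c = -15.
Subtracting: 7a = -14, so a = -2; then c = -1 − (-2)·1 = 1.
So h(x) = -2x³ + 1, and h(-2) = 17.

17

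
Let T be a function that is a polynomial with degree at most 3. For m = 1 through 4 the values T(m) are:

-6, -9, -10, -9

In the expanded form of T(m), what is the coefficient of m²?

Write T(m) = am³ + bm² + cm + d; the 4 given values yield a linear system in the 4 coefficients.
Solving, the leading coefficient vanishes, and T(m) = m² - 6m - 1.
The coefficient of m² is 1.

1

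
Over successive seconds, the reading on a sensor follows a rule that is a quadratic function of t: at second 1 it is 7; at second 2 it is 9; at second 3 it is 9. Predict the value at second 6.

Write the value at t as h(t).
Write h(t) = at² + bt + c; the 3 given values yield a linear system in the 3 coefficients.
Solving, h(t) = -t² + 5t + 3.
Then h(6) = -3.

-3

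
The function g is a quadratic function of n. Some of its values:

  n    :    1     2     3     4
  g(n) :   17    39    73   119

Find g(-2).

First differences: 22, 34, 46. Second differences: 12, 12.
Level-2 differences are constant, so g has degree 2.
Fitting a degree-2 polynomial gives g(n) = 6n² + 4n + 7.
Then g(-2) = 23.

23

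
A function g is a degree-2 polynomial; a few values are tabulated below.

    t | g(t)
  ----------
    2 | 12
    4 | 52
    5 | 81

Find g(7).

Write g(t) = at² + bt + c; the 3 given values yield a linear system in the 3 coefficients.
Solving, g(t) = 3t² + 2t - 4.
Then g(7) = 157.

157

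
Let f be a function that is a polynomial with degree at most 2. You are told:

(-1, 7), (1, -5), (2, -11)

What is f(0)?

Write f(n) = an² + bn + c; the 3 given values yield a linear system in the 3 coefficients.
Solving, the leading coefficient vanishes, and f(n) = -6n + 1.
Then f(0) = 1.

1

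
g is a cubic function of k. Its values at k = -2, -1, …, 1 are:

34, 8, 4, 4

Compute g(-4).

Write g(k) = ak³ + bk² + ck + d; the 4 given values yield a linear system in the 4 coefficients.
Solving, g(k) = -3k³ + 2k² + k + 4.
Then g(-4) = 224.

224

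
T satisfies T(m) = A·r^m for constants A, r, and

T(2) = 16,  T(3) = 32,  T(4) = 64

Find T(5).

128

Consecutive ratio: 32/16 = 2, and 64/32 = 2, so r = 2.
Then A·2^2 = 16 gives A = 4, and T(m) = 4·2^m.
T(5) = 4·2^5 = 128.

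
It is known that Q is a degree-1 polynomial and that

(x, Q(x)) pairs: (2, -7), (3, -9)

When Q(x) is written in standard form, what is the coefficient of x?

-2

Write Q(x) = ax + b; the 2 given values yield a linear system in the 2 coefficients.
Solving, Q(x) = -2x - 3.
The coefficient of x is -2.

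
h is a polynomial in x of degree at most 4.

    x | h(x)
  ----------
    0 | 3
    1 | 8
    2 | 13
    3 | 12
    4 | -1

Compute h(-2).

First differences: 5, 5, -1, -13. Second differences: 0, -6, -12. Third differences: -6, -6.
Level-3 differences are constant, so h has degree 3.
Fitting a degree-3 polynomial gives h(x) = -x³ + 3x² + 3x + 3.
Then h(-2) = 17.

17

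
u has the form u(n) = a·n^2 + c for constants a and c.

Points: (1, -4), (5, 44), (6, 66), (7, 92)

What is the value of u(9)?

From u(1) = -4 and u(5) = 44: 1a + c = -4 and 25a + c = 44.
Subtracting: 24a = 48, so a = 2; then c = -4 − 2·1 = -6.
So u(n) = 2n² − 6, and u(9) = 156.

156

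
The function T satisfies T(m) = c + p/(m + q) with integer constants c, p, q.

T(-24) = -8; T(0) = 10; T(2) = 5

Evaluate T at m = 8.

0

(T(m) − c)(m + q) = p for each data point; the three points give a linear system in c and q, then p follows.
Solving: c = -5, q = 4, p = 60, so T(m) = -5 + 60/(m + 4).
Then T(8) = -5 + 60/12 = 0.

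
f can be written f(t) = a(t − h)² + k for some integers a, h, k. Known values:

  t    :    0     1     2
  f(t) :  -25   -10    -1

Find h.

3

First differences 15, 9; second difference -6 = 2a, so a = -3.
Expanding, the t-coefficient is −2ah = 6h; matching it to the data gives h = 3, and then k = 2.
So f(t) = -3(t − 3)² + 2.
Hence h = 3.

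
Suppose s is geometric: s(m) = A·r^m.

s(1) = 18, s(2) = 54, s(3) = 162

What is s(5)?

Consecutive ratio: 54/18 = 3, and 162/54 = 3, so r = 3.
Then A·3^1 = 18 gives A = 6, and s(m) = 6·3^m.
s(5) = 6·3^5 = 1458.

1458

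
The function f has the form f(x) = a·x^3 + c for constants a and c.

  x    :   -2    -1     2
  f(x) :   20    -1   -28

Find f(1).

From f(-2) = 20 and f(-1) = -1: -8a + c = 20 and -1a + c = -1.
Subtracting: 7a = -21, so a = -3; then c = 20 − (-3)·(-8) = -4.
So f(x) = -3x³ − 4, and f(1) = -7.

-7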